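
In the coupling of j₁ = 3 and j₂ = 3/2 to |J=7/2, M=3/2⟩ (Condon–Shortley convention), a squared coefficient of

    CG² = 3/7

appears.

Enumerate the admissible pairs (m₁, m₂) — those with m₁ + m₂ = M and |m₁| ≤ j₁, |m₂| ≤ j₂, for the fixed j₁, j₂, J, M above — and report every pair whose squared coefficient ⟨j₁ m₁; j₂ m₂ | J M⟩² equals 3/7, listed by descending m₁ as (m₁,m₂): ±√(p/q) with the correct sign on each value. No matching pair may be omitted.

(2,-1/2): +√(3/7)

Admissible pairs with m₁+m₂ = M = 3/2: (0,3/2), (1,1/2), (2,-1/2), (3,-3/2)
  (m₁,m₂)=(3,-3/2): CG² = 2/21, CG = +√(2/21)
  (m₁,m₂)=(2,-1/2): CG² = 3/7, CG = +√(3/7)   ← matches the target
  (m₁,m₂)=(1,1/2): CG² = 0/1, CG = 0
  (m₁,m₂)=(0,3/2): CG² = 10/21, CG = −√(10/21)
Pairs with CG² = 3/7: (2,-1/2): +√(3/7)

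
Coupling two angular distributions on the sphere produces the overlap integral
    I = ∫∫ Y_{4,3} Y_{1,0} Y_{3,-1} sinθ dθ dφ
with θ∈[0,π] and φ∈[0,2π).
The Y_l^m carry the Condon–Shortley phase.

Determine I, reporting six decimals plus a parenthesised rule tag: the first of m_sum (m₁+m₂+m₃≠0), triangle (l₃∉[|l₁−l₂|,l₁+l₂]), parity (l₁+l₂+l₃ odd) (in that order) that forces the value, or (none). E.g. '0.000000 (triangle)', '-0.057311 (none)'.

m-sum = 3 + 0 − 1 = 2 ≠ 0 ⇒ I = 0

0.000000 (m_sum)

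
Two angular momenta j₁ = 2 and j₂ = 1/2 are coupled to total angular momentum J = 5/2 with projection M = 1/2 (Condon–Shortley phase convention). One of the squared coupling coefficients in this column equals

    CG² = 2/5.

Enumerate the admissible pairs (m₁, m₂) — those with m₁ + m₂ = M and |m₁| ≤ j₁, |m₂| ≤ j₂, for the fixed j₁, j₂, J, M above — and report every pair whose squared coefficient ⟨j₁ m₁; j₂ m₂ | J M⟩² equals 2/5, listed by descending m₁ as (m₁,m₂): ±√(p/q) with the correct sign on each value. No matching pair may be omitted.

Admissible pairs with m₁+m₂ = M = 1/2: (0,1/2), (1,-1/2)
  (m₁,m₂)=(1,-1/2): CG² = 2/5, CG = +√(2/5)   ← matches the target
  (m₁,m₂)=(0,1/2): CG² = 3/5, CG = +√(3/5)
Pairs with CG² = 2/5: (1,-1/2): +√(2/5)

(1,-1/2): +√(2/5)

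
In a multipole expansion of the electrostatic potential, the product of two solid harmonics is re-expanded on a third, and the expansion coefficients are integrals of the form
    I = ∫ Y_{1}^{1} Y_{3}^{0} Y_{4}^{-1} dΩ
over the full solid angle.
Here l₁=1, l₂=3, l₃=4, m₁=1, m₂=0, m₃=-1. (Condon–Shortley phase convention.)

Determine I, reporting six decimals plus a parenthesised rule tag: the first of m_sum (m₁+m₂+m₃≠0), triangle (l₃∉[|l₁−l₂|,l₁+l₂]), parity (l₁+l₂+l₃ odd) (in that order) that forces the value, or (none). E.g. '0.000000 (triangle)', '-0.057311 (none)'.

-0.194664 (none)

m-sum 0 ✓  L=8 even ✓  2≤4≤4 ✓
Π(2lᵢ+1) = 3×7×9 = 189
triangle coeff Δ(1,3,4) = 1/252
Σ_t [0,0]: t=0:+1/36 = 1/36
(3j)²=4/63 [(1 3 4; 0 0 0)], sign=+1
Σ_t [0,0]: t=0:+1/72 = 1/72
(3j)²=5/126 [(1 3 4; 1 0 -1)], sign=-1
⇒ 4πI² = 10/21
I = (-1)√(10/21/(4π)) = -0.19466390
No selection rule forces the value: the integral is nonzero (none).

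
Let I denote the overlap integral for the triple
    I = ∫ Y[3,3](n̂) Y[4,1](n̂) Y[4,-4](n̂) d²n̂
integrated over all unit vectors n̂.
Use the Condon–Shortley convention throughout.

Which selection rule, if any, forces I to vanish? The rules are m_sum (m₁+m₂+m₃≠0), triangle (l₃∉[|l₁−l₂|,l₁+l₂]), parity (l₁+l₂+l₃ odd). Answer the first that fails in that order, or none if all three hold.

parity

Σmᵢ = 0  ✓
l₃∈[|l₁−l₂|,l₁+l₂]=[1,7], have l₃=4  ✓
Σlᵢ = 11 ⇒ odd  ✗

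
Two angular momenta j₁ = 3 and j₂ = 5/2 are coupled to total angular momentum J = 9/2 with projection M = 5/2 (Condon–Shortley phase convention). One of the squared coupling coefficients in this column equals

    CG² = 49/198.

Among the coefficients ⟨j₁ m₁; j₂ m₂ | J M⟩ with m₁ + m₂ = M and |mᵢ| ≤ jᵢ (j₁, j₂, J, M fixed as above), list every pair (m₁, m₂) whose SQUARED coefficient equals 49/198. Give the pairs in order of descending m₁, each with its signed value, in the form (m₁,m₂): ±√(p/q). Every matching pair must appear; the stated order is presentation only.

Admissible pairs with m₁+m₂ = M = 5/2: (0,5/2), (1,3/2), (2,1/2), (3,-1/2)
  (m₁,m₂)=(3,-1/2): CG² = 3/11, CG = +√(3/11)
  (m₁,m₂)=(2,1/2): CG² = 49/198, CG = +√(49/198)   ← matches the target
  (m₁,m₂)=(1,3/2): CG² = 10/99, CG = −√(10/99)
  (m₁,m₂)=(0,5/2): CG² = 25/66, CG = −√(25/66)
Pairs with CG² = 49/198: (2,1/2): +√(49/198)

(2,1/2): +√(49/198)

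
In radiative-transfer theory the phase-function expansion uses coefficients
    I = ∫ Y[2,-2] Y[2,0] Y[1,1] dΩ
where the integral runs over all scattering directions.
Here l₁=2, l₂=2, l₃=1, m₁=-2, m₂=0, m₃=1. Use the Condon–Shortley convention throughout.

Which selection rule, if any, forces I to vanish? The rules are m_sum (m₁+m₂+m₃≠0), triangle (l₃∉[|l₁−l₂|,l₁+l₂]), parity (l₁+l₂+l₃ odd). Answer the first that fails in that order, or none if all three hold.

m_sum

m₁+m₂+m₃ = -2 + 0 + 1 = -1  ✗
triangle: |2−2|=0 ≤ l₃=1 ≤ 2+2=4
parity: l₁+l₂+l₃ = 5 is odd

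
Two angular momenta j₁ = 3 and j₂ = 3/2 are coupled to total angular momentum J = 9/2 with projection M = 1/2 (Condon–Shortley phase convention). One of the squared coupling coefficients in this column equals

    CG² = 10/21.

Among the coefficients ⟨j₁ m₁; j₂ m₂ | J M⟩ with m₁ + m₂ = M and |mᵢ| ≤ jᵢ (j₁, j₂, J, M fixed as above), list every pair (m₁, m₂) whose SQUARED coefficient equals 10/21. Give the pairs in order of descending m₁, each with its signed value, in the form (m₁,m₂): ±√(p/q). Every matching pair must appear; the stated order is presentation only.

Admissible pairs with m₁+m₂ = M = 1/2: (-1,3/2), (0,1/2), (1,-1/2), (2,-3/2)
  (m₁,m₂)=(2,-3/2): CG² = 1/21, CG = +√(1/21)
  (m₁,m₂)=(1,-1/2): CG² = 5/14, CG = +√(5/14)
  (m₁,m₂)=(0,1/2): CG² = 10/21, CG = +√(10/21)   ← matches the target
  (m₁,m₂)=(-1,3/2): CG² = 5/42, CG = +√(5/42)
Pairs with CG² = 10/21: (0,1/2): +√(10/21)

(0,1/2): +√(10/21)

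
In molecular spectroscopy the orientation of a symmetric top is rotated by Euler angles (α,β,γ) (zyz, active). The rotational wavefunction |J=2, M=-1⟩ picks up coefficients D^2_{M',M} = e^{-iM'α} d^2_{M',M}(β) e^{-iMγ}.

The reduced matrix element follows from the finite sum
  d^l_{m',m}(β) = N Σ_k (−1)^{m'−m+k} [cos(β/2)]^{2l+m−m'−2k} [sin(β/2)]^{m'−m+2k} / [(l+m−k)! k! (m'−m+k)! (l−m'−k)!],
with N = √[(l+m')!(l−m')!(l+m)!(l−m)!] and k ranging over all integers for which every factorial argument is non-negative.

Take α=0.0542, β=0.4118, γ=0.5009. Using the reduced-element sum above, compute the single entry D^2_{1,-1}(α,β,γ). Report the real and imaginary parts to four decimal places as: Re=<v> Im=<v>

Re=0.1068 Im=0.0512

Split into d^2_{1,-1}(β=0.4118) × two z-phases.
Half-angle: c=0.978877, s=0.204448. N=√(6·1·1·6)=6.000000
k: max(0,(-1)−(1))=0 … min(2+(-1),2−(1))=1
  k=0: (−1)^2·6.0000/(2)·0.9789^2·0.2044^2 = +0.120156
  k=1: (−1)^3·6.0000/(6)·0.9789^0·0.2044^4 = -0.001747
d^2_{1,-1}(0.4118) = +0.120156 -0.001747 = +0.118409
D = (+0.998532-0.054173i)·(+0.118409)·(+0.877151+0.480215i) = +0.106790+0.051152i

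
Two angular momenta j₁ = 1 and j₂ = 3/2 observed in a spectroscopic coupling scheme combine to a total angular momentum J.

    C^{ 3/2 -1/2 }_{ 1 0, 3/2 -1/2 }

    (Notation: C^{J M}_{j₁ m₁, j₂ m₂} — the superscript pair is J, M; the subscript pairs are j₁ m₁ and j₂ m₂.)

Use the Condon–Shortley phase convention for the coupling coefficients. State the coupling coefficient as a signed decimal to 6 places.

+√(1/15) ≈ +0.258199

triangle: 1!*1!*2!/5! = 2/120
(j±m)!: 1!*1!*1!*2!*1!*2! = 4
prefactor² = (2J+1)*Δ*N² = 4/15
  k=0: +1/(0!*1!*1!*1!*0!*1!) = 1
  k=1: −1/(1!*0!*0!*0!*1!*2!) = -1/2
Σ = 1/2  ⇒  CG² = 4/15*(1/2)² = 1/15
CG = +√(1/15) = +0.258199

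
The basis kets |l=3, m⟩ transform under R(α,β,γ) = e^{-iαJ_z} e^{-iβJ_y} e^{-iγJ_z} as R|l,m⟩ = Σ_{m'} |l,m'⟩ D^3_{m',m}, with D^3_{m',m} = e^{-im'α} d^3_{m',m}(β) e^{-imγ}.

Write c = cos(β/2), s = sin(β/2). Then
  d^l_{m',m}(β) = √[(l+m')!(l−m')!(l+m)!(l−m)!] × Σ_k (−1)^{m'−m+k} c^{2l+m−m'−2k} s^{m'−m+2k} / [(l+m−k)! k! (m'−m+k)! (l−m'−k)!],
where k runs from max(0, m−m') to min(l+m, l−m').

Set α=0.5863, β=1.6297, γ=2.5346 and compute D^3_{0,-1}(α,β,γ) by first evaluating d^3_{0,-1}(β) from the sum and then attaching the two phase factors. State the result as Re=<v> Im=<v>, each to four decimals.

First d^3_{0,-1}(β=1.6297), then the phase factors e^{-i(0)α} and e^{-i(-1)γ}:
Half-angle: c=0.685978, s=0.727623. N=√(6·6·2·24)=41.569219
Admissible k: 0..2 (factorial args all ≥0)
  k=0: (−1)^1·41.5692/(12)·0.6860^5·0.7276^1 = -0.382866
  k=1: (−1)^2·41.5692/(4)·0.6860^3·0.7276^3 = +1.292291
  k=2: (−1)^3·41.5692/(12)·0.6860^1·0.7276^5 = -0.484654
d^3_{0,-1}(1.6297) = -0.382866 +1.292291 -0.484654 = +0.424771
D = (+1.000000+0.000000i)·(+0.424771)·(-0.821367+0.570400i) = -0.348893+0.242290i

Re=-0.3489 Im=0.2423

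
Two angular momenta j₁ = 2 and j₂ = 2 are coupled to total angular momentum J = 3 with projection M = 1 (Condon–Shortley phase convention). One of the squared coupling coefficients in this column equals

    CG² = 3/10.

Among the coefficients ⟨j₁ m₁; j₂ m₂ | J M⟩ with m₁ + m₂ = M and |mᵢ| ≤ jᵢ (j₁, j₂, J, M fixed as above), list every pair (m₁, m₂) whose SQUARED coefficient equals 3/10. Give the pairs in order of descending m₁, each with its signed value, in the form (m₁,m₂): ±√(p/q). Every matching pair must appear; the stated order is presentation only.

(2,-1): +√(3/10); (-1,2): −√(3/10)

Admissible pairs with m₁+m₂ = M = 1: (-1,2), (0,1), (1,0), (2,-1)
  (m₁,m₂)=(2,-1): CG² = 3/10, CG = +√(3/10)   ← matches the target
  (m₁,m₂)=(1,0): CG² = 1/5, CG = +√(1/5)
  (m₁,m₂)=(0,1): CG² = 1/5, CG = −√(1/5)
  (m₁,m₂)=(-1,2): CG² = 3/10, CG = −√(3/10)   ← matches the target
Pairs with CG² = 3/10: (2,-1): +√(3/10); (-1,2): −√(3/10)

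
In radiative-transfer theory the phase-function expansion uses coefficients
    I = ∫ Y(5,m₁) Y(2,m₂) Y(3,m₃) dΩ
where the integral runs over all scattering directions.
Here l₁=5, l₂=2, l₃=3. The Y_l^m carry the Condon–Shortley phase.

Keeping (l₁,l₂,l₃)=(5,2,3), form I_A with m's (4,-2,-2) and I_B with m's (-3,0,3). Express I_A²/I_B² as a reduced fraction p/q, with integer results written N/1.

9/2

Shared (l₁,l₂,l₃)=(5,2,3): N and (l;000)² cancel in I_A²/I_B².
A: Δ = 4!·6!·0!/11! = 1/2310; Racah Σ t=0..0: t=0:+1/2880 = 1/2880; ⇒ 3j(5 2 3; 4 -2 -2)² = 3/55, sgn -1
B: Δ = 4!·6!·0!/11! = 1/2310; Racah Σ t=2..2: t=2:+1/2880 = 1/2880; ⇒ 3j(5 2 3; -3 0 3)² = 2/165, sgn +1
I_A²/I_B² = (3/55)/(2/165) = 9/2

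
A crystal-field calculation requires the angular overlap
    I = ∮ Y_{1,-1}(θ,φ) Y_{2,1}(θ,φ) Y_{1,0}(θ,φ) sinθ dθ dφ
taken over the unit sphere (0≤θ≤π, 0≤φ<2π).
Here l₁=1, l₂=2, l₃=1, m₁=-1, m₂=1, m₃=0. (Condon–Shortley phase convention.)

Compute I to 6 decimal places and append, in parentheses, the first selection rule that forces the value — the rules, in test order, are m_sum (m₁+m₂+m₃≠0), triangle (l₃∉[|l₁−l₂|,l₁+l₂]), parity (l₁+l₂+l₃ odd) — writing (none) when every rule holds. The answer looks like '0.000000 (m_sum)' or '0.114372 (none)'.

-0.218510 (none)

Checks pass: Σm=0; 4 even; l₃=1∈[1,3].
(2·1+1)(2·2+1)(2·1+1) = 45
Δ: 2! 0! 2! / 5! → 1/30
sum: t=1:−1/1 = -1/1
3j²(1 2 1; 0 0 0) = Δ·Π!·Σ² = 2/15  (sign +1)
sum: t=2:+1/2 = 1/2
3j²(1 2 1; -1 1 0) = Δ·Π!·Σ² = 1/10  (sign -1)
combine: 4πI² = 45·2/15·1/10 = 3/5
take √, sign -1: I = -0.21850969
No selection rule forces the value: the integral is nonzero (none).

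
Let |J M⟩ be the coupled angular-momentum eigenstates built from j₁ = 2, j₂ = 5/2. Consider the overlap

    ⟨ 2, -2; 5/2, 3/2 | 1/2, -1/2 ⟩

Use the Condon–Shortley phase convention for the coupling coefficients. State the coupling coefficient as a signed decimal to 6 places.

+√(1/15) ≈ +0.258199

√[2·4!0!1!/6! · 0!4!4!1!0!1!] = √(192/5)
  +(−1)^4/∏(4,0,0,0,0,1)! = 1/24  (running 1/24)
⟨..|..⟩ = √(192/5)·(1/24) = +0.258199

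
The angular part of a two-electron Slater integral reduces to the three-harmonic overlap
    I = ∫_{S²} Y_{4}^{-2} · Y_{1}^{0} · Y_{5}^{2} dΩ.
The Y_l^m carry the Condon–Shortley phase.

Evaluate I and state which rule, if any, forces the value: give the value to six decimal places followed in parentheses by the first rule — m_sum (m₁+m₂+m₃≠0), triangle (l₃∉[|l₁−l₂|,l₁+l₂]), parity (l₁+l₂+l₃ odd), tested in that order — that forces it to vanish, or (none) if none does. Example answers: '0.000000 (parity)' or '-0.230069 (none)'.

Checks pass: Σm=0; 10 even; l₃=5∈[3,5].
(2·4+1)(2·1+1)(2·5+1) = 297
Δ: 0! 8! 2! / 11! → 1/495
sum: t=0:+1/576 = 1/576
3j²(4 1 5; 0 0 0) = Δ·Π!·Σ² = 5/99  (sign -1)
sum: t=0:+1/1440 = 1/1440
3j²(4 1 5; -2 0 2) = Δ·Π!·Σ² = 7/165  (sign -1)
combine: 4πI² = 297·5/99·7/165 = 7/11
take √, sign +1: I = 0.22503380
No selection rule forces the value: the integral is nonzero (none).

0.225034 (none)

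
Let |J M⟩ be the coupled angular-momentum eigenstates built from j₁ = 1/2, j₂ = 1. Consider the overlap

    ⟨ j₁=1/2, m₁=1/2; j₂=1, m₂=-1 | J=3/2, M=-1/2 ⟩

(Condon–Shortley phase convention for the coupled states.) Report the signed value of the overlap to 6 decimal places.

+√(1/3) = +0.577350

j₁+j₂−J=0  J+j₁−j₂=1  J−j₁+j₂=2  j₁+j₂+J+1=4
(j₁±m₁, j₂±m₂, J±M) = (1,0,0,2,1,2)
P² = 4/3
sum k=0..0:
  [0] +1/2 = 1/2
S = 1/2
C² = P²·S² = 1/3 ; C = +0.577350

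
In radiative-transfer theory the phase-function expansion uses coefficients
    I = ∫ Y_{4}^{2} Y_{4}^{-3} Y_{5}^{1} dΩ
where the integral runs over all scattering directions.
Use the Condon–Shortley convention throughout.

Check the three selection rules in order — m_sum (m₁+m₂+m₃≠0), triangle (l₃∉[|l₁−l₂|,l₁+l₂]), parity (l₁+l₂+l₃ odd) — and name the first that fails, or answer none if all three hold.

Σmᵢ = 0  ✓
l₃∈[|l₁−l₂|,l₁+l₂]=[0,8], have l₃=5  ✓
Σlᵢ = 13 ⇒ odd  ✗

parity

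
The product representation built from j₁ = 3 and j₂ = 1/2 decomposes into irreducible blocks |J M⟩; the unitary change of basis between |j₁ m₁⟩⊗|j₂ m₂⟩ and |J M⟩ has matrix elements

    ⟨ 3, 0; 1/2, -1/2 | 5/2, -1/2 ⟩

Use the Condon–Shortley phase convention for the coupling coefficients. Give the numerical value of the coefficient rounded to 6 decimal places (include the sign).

√[6·1!5!0!/7! · 3!3!0!1!2!3!] = √(432/7)
  +(−1)^0/∏(0,1,3,0,2,0)! = 1/12  (running 1/12)
⟨..|..⟩ = √(432/7)·(1/12) = +0.654654

+0.654654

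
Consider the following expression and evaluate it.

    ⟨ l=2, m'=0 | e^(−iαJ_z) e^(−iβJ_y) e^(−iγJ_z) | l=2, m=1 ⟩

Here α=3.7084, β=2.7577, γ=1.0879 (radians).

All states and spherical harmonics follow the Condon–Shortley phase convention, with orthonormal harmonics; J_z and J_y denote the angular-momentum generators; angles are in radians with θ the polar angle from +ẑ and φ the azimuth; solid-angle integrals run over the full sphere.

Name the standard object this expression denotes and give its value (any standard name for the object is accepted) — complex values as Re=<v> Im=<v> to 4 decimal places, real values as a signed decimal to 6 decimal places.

Wigner D-matrix element, Re=-0.1975 Im=0.3767

This is a Wigner D-matrix element — the rotation-matrix element ⟨l m'| R(α,β,γ) |l m⟩ in the angular-momentum basis.
D^2_{0,1}(3.7084,2.7577,1.0879) = e^{-i·0·3.7084}·d^2_{0,1}(2.7577)·e^{-i·1·1.0879}. Compute d first:
c=cos(2.757700/2)=0.190770, s=sin(2.757700/2)=0.981635; N=√[2·2·6·1]=4.898979
The bounds max(0,m−m')=1 and min(l+m,l−m')=2 give 2 terms
  k=1: (−1)^0·4.8990/(2)·0.1908^3·0.9816^1 = +0.016694
  k=2: (−1)^1·4.8990/(2)·0.1908^1·0.9816^3 = -0.442013
d^2_{0,1}(2.7577) = +0.016694 -0.442013 = -0.425319
Attach z-rotation phases: D = e^{-i(0)(3.7084)}·(-0.425319)·e^{-i(1)(1.0879)} = -0.197495+0.376686i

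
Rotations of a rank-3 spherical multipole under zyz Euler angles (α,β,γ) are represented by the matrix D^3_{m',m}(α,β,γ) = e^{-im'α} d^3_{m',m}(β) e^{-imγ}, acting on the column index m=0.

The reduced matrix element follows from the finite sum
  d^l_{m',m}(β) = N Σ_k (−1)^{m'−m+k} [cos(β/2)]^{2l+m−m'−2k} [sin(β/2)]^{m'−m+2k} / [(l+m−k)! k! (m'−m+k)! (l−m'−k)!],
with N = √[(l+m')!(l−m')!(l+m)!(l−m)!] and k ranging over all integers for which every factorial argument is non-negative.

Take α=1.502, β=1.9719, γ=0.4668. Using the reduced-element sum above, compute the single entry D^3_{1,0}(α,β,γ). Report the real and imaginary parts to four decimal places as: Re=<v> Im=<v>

D^3_{1,0}(1.5020,1.9719,0.4668) = e^{-i·1·1.5020}·d^3_{1,0}(1.9719)·e^{-i·0·0.4668}. Compute d first:
Half-angle: c=0.552071, s=0.833797. N=√(24·2·6·6)=41.569219
The bounds max(0,m−m')=0 and min(l+m,l−m')=2 give 3 terms
  k=0: (−1)^1·41.5692/(12)·0.5521^5·0.8338^1 = -0.148124
  k=1: (−1)^2·41.5692/(4)·0.5521^3·0.8338^3 = +1.013627
  k=2: (−1)^3·41.5692/(12)·0.5521^1·0.8338^5 = -0.770703
d^3_{1,0}(1.9719) = -0.148124 +1.013627 -0.770703 = +0.094799
Attach z-rotation phases: D = e^{-i(1)(1.5020)}·(+0.094799)·e^{-i(0)(0.4668)} = +0.006517-0.094575i

Re=0.0065 Im=-0.0946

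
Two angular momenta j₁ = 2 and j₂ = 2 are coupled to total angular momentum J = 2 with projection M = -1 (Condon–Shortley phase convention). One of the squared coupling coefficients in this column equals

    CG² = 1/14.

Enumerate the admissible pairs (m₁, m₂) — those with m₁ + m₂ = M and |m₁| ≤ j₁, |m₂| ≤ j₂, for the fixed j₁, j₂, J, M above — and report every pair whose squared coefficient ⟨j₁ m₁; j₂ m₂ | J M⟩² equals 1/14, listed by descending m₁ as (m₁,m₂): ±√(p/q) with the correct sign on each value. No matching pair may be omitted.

Admissible pairs with m₁+m₂ = M = -1: (-2,1), (-1,0), (0,-1), (1,-2)
  (m₁,m₂)=(1,-2): CG² = 3/7, CG = +√(3/7)
  (m₁,m₂)=(0,-1): CG² = 1/14, CG = −√(1/14)   ← matches the target
  (m₁,m₂)=(-1,0): CG² = 1/14, CG = −√(1/14)   ← matches the target
  (m₁,m₂)=(-2,1): CG² = 3/7, CG = +√(3/7)
Pairs with CG² = 1/14: (0,-1): −√(1/14); (-1,0): −√(1/14)

(0,-1): −√(1/14); (-1,0): −√(1/14)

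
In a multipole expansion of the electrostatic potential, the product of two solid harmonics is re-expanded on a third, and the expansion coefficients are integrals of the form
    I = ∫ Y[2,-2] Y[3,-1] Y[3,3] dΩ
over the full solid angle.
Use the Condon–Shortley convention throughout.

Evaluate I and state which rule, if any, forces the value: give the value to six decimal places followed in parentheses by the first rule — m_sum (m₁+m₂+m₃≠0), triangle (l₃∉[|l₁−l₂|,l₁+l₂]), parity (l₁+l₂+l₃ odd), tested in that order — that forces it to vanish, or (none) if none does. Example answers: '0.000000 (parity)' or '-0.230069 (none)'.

Checks pass: Σm=0; 8 even; l₃=3∈[1,5].
(2·2+1)(2·3+1)(2·3+1) = 245
Δ: 2! 2! 4! / 9! → 1/3780
sum: t=0:+1/24 t=1:−1/4 t=2:+1/24 = -1/6
3j²(2 3 3; 0 0 0) = Δ·Π!·Σ² = 4/105  (sign +1)
sum: t=2:+1/96 = 1/96
3j²(2 3 3; -2 -1 3) = Δ·Π!·Σ² = 1/42  (sign +1)
combine: 4πI² = 245·4/105·1/42 = 2/9
take √, sign +1: I = 0.13298076
No selection rule forces the value: the integral is nonzero (none).

0.132981 (none)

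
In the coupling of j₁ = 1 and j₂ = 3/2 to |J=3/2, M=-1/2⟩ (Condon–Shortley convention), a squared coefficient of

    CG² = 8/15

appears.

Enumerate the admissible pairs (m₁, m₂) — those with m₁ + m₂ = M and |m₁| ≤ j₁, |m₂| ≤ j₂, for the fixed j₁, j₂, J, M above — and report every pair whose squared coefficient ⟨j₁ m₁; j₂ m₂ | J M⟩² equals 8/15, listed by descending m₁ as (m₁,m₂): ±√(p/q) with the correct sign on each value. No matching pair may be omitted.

(-1,1/2): −√(8/15)

Admissible pairs with m₁+m₂ = M = -1/2: (-1,1/2), (0,-1/2), (1,-3/2)
  (m₁,m₂)=(1,-3/2): CG² = 2/5, CG = +√(2/5)
  (m₁,m₂)=(0,-1/2): CG² = 1/15, CG = +√(1/15)
  (m₁,m₂)=(-1,1/2): CG² = 8/15, CG = −√(8/15)   ← matches the target
Pairs with CG² = 8/15: (-1,1/2): −√(8/15)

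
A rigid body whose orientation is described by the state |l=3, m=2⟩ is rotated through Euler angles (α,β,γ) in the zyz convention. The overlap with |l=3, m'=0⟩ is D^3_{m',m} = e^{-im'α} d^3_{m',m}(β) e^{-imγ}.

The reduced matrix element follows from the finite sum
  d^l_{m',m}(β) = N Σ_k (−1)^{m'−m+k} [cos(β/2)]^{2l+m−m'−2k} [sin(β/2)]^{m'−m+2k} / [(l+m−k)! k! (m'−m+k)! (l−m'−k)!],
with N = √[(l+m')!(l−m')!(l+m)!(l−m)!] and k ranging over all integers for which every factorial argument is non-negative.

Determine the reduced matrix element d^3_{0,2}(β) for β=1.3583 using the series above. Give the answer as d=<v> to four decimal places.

d^3_{0,2}(β=1.3583) via the finite sum:
With c≡cos(β/2)=0.778107 and s≡sin(β/2)=0.628132, N=[6·6·120·1]^{1/2}=65.726707
k∈{2,3} keeps every argument non-negative
  k=2: (−1)^0·65.7267/(12)·0.7781^4·0.6281^2 = +0.792172
  k=3: (−1)^1·65.7267/(12)·0.7781^2·0.6281^4 = -0.516229
d^3_{0,2}(1.3583) = +0.792172 -0.516229 = +0.275943

d=0.2759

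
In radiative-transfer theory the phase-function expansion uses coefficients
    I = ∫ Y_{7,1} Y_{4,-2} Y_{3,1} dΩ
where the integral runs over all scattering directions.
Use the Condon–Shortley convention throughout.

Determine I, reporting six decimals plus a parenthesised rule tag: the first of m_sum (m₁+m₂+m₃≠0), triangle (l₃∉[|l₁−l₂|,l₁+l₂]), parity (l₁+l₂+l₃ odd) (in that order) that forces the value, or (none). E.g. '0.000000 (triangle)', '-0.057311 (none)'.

-0.138088 (none)

m-sum 0 ✓  L=14 even ✓  3≤3≤11 ✓
Π(2lᵢ+1) = 15×9×7 = 945
triangle coeff Δ(7,4,3) = 1/45045
Σ_t [4,4]: t=4:+1/20736 = 1/20736
(3j)²=35/1287 [(7 4 3; 0 0 0)], sign=-1
Σ_t [2,2]: t=2:+1/69120 = 1/69120
(3j)²=4/429 [(7 4 3; 1 -2 1)], sign=+1
⇒ 4πI² = 4900/20449
I = (-1)√(4900/20449/(4π)) = -0.13808836
No selection rule forces the value: the integral is nonzero (none).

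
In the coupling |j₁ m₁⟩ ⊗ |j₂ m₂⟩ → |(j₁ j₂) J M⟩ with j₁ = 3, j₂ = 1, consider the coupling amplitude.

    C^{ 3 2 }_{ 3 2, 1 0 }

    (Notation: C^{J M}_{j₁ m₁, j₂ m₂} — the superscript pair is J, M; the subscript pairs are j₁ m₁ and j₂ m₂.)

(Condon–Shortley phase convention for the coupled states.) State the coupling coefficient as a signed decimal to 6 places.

triangle: 1!×5!×1!/8! = 120/40320
(j±m)!: 5!×1!×1!×1!×5!×1! = 14400
prefactor² = (2J+1)×Δ×N² = 300
  k=0: +1/(0!×1!×1!×1!×4!×0!) = 1/24
  k=1: −1/(1!×0!×0!×0!×5!×1!) = -1/120
Σ = 1/30  ⇒  CG² = 300×(1/30)² = 1/3
CG = +√(1/3) = +0.577350

+√(1/3) ≈ +0.577350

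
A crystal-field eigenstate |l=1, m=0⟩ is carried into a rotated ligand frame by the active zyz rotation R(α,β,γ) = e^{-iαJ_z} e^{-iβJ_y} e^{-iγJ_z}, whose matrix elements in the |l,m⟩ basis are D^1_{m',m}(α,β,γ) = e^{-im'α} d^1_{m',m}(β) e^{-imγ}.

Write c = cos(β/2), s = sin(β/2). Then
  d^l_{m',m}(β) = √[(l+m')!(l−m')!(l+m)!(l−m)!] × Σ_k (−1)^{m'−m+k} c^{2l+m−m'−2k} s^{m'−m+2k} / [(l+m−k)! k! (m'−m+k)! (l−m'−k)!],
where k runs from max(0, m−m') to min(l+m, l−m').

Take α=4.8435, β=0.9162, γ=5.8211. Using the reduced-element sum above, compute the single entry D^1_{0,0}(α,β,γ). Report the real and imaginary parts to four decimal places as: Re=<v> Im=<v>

Re=0.6088 Im=0.0000

D^1_{0,0}(4.8435,0.9162,5.8211) = e^{-i·0·4.8435}·d^1_{0,0}(0.9162)·e^{-i·0·5.8211}. Compute d first:
With c≡cos(β/2)=0.896894 and s≡sin(β/2)=0.442245, N=[1·1·1·1]^{1/2}=1.000000
k: max(0,(0)−(0))=0 … min(1+(0),1−(0))=1
  k=0: (−1)^0·1.0000/(1)·0.8969^2·0.4422^0 = +0.804420
  k=1: (−1)^1·1.0000/(1)·0.8969^0·0.4422^2 = -0.195580
d^1_{0,0}(0.9162) = +0.804420 -0.195580 = +0.608839
Attach z-rotation phases: D = e^{-i(0)(4.8435)}·(+0.608839)·e^{-i(0)(5.8211)} = +0.608839+0.000000i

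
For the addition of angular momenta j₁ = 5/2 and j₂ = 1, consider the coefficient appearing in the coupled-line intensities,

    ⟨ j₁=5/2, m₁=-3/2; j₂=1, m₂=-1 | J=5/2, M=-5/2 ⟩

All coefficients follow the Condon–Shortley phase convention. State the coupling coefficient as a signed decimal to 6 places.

+√(2/7) ≈ +0.534522

√[6·1!4!1!/7! · 1!4!0!2!0!5!] = √(1152/7)
  +(−1)^0/∏(0,1,4,0,0,1)! = 1/24  (running 1/24)
⟨..|..⟩ = √(1152/7)·(1/24) = +0.534522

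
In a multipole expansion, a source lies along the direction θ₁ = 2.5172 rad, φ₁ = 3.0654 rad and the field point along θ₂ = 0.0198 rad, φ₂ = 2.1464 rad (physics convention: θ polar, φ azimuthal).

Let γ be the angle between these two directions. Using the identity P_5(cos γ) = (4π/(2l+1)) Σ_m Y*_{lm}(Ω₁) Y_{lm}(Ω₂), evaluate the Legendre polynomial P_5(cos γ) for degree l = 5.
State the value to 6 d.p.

0.394208

Addition theorem: P_5(cos γ) = (4π/11) Σ_m Y*_{lm}(Ω₁) Y_{lm}(Ω₂), m = −5…5:
  m=-5: (-0.029420, 0.011784) × (-0.000000, 0.000000) = (-0.000000, -0.000000)  (running Σ = (-0.000000, -0.000000))
  m=-4: (-0.132676, 0.041736) × (-0.000000, -0.000000) = (0.000000, 0.000000)  (running Σ = (0.000000, 0.000000))
  m=-3: (-0.331495, 0.077120) × (0.000021, -0.000003) = (-0.000007, 0.000003)  (running Σ = (-0.000007, 0.000003))
  m=-2: (-0.452732, 0.069529) × (-0.000541, 0.001212) = (0.000161, -0.000587)  (running Σ = (0.000154, -0.000584))
  m=-1: (-0.164942, 0.012592) × (-0.027576, -0.042497) = (0.005084, 0.006662)  (running Σ = (0.005237, 0.006078))
  m=0: (0.358680, -0.000000) × (0.932854, 0.000000) = (0.334596, 0.000000)  (running Σ = (0.339834, 0.006078))
  m=1: (0.164942, 0.012592) × (0.027576, -0.042497) = (0.005084, -0.006662)  (running Σ = (0.344917, -0.000584))
  m=2: (-0.452732, -0.069529) × (-0.000541, -0.001212) = (0.000161, 0.000587)  (running Σ = (0.345078, 0.000003))
  m=3: (0.331495, 0.077120) × (-0.000021, -0.000003) = (-0.000007, -0.000003)  (running Σ = (0.345071, 0.000000))
  m=4: (-0.132676, -0.041736) × (-0.000000, 0.000000) = (0.000000, -0.000000)  (running Σ = (0.345071, -0.000000))
  m=5: (0.029420, 0.011784) × (0.000000, 0.000000) = (-0.000000, 0.000000)  (running Σ = (0.345071, -0.000000))
Accumulated sum (0.345071, -0.000000); after 4π/(2l+1) scaling, (0.394208, -0.000000) ⇒ P_5 = 0.394208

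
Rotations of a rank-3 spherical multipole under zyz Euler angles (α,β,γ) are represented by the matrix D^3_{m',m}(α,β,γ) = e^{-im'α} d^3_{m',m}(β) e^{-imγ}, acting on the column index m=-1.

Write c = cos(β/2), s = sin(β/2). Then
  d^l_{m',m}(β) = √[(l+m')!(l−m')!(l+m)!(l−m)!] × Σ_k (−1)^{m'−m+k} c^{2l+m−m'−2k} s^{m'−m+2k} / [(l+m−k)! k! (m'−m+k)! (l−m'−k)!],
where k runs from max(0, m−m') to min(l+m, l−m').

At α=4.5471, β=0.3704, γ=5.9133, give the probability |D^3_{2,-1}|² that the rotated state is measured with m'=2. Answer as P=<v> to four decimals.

Split into d^3_{2,-1}(β=0.3704) × two z-phases.
c=cos(0.370400/2)=0.982899, s=sin(0.370400/2)=0.184143; N=√[120·1·2·24]=75.894664
Admissible k: 0..1 (factorial args all ≥0)
  k=0: (−1)^3·75.8947/(12)·0.9829^3·0.1841^3 = -0.037499
  k=1: (−1)^4·75.8947/(24)·0.9829^1·0.1841^5 = +0.000658
d^3_{2,-1}(0.3704) = -0.037499 +0.000658 = -0.036841
|D^3_{2,-1}|² = |d^3_{2,-1}(β)|² = (-0.036841)² = 0.001357 (the z-rotation phases have unit modulus)

P=0.0014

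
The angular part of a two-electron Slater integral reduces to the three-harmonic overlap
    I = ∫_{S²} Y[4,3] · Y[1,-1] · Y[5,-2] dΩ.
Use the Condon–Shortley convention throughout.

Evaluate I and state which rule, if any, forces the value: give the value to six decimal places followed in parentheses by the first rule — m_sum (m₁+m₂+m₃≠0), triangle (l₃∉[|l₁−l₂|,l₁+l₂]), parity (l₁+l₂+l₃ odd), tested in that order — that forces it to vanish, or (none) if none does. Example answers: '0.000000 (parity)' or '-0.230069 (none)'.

0.085055 (none)

Rules hold: Σm=0, L=10 even, 3≤5≤5.
N = 9·3·11 = 297
Δ = 0!·8!·2!/11! = 1/495
Racah Σ t=0..0: t=0:+1/576 = 1/576
⇒ 3j(4 1 5; 0 0 0)² = 5/99, sgn -1
Racah Σ t=0..0: t=0:+1/10080 = 1/10080
⇒ 3j(4 1 5; 3 -1 -2)² = 1/165, sgn -1
4πI² = N·(3j₀)²·(3jₘ)² = 1/11
I = +1·√(0.0909091/4π) = 0.08505478
No selection rule forces the value: the integral is nonzero (none).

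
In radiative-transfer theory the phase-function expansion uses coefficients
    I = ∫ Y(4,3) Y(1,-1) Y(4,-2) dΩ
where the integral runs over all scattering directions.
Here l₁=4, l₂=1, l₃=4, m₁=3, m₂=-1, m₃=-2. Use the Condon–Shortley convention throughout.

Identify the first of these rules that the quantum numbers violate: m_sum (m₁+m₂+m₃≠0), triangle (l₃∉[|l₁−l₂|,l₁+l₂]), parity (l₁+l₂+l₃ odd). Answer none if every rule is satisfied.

parity

Σmᵢ = 0  ✓
l₃∈[|l₁−l₂|,l₁+l₂]=[3,5], have l₃=4  ✓
Σlᵢ = 9 ⇒ odd  ✗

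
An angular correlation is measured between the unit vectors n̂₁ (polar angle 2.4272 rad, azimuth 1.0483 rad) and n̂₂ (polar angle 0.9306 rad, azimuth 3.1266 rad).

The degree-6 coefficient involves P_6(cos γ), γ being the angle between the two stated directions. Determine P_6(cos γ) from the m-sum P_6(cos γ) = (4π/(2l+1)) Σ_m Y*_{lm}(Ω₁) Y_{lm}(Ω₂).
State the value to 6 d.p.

-0.146950

Expand P_6 via completeness: Σ_{m} conj(Y_{6,m}) at Ω₁ times Y_{6,m} at Ω₂ —
  [-6]  conj(Y_{6,-6})(Ω₁) = +0.038203+0.000253i ; Y_{6,-6}(Ω₂) = +0.128009+0.011546i ; Δ = +0.004887+0.000473i
  [-5]  conj(Y_{6,-5})(Ω₁) = -0.077031+0.131739i ; Y_{6,-5}(Ω₂) = -0.330702-0.024837i ; Δ = +0.028746-0.041653i
  [-4]  conj(Y_{6,-4})(Ω₁) = -0.172159-0.301248i ; Y_{6,-4}(Ω₂) = +0.430941+0.025875i ; Δ = -0.066396-0.134275i
  [-3]  conj(Y_{6,-3})(Ω₁) = +0.453706+0.001501i ; Y_{6,-3}(Ω₂) = -0.185493-0.008349i ; Δ = -0.084147-0.004066i
  [-2]  conj(Y_{6,-2})(Ω₁) = -0.103620+0.178564i ; Y_{6,-2}(Ω₂) = -0.255683-0.007669i ; Δ = +0.027863-0.044861i
  [-1]  conj(Y_{6,-1})(Ω₁) = +0.139662+0.242519i ; Y_{6,-1}(Ω₂) = +0.296621+0.004447i ; Δ = +0.040348+0.072557i
  [+0]  conj(Y_{6,0})(Ω₁) = -0.301068-0.000000i ; Y_{6,0}(Ω₂) = +0.181443+0.000000i ; Δ = -0.054627-0.000000i
  [+1]  conj(Y_{6,1})(Ω₁) = -0.139662+0.242519i ; Y_{6,1}(Ω₂) = -0.296621+0.004447i ; Δ = +0.040348-0.072557i
  [+2]  conj(Y_{6,2})(Ω₁) = -0.103620-0.178564i ; Y_{6,2}(Ω₂) = -0.255683+0.007669i ; Δ = +0.027863+0.044861i
  [+3]  conj(Y_{6,3})(Ω₁) = -0.453706+0.001501i ; Y_{6,3}(Ω₂) = +0.185493-0.008349i ; Δ = -0.084147+0.004066i
  [+4]  conj(Y_{6,4})(Ω₁) = -0.172159+0.301248i ; Y_{6,4}(Ω₂) = +0.430941-0.025875i ; Δ = -0.066396+0.134275i
  [+5]  conj(Y_{6,5})(Ω₁) = +0.077031+0.131739i ; Y_{6,5}(Ω₂) = +0.330702-0.024837i ; Δ = +0.028746+0.041653i
  [+6]  conj(Y_{6,6})(Ω₁) = +0.038203-0.000253i ; Y_{6,6}(Ω₂) = +0.128009-0.011546i ; Δ = +0.004887-0.000473i
Accumulated sum -0.152021-0.000000i; after 4π/(2l+1) scaling, -0.146950-0.000000i ⇒ P_6 = -0.146950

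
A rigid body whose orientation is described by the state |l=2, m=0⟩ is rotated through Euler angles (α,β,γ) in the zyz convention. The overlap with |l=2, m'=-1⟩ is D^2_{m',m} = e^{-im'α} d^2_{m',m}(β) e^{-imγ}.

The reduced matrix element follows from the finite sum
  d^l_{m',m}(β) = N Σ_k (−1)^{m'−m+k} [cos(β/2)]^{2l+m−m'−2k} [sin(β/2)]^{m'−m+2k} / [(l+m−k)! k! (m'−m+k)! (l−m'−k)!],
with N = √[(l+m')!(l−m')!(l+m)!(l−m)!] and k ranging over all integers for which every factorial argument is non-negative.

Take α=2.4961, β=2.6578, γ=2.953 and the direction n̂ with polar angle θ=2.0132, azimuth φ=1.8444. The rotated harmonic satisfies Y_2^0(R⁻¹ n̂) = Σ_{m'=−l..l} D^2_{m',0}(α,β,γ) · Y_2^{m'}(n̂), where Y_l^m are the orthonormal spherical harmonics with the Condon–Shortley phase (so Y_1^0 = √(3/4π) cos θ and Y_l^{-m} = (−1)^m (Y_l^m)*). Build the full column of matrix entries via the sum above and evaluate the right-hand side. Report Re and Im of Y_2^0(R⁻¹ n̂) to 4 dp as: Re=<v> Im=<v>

Need the full column D^2_{m',0} for m'=−2..2 at α=2.4961, β=2.6578, γ=2.9530.
cos(β/2)=0.239544, sin(β/2)=0.970885
d^2_{-2,0}: single k=2 term ⇒ +0.132490;  D = +0.036590-0.127337i
d^2_{-1,0}: k∈[1..2] ⇒ +0.032689 -0.536989 = -0.504300;  D = +0.402837-0.303383i
d^2_{0,0}: k∈[0..2] ⇒ +0.003293 -0.216355 +0.888530 = +0.675467;  D = +0.675467+0.000000i
d^2_{1,0}: k∈[0..1] ⇒ -0.032689 +0.536989 = +0.504300;  D = -0.402837-0.303383i
d^2_{2,0}: single k=0 term ⇒ +0.132490;  D = +0.036590+0.127337i
Y_2^{m'}(θ=2.0132,φ=1.8444) and Σ D·Y over m':
  (+0.0366-0.1273i)·(-0.2694+0.1641i)  (+0.4028-0.3034i)·(+0.0808+0.2878i)  (+0.6755+0.0000i)·(-0.1420+0.0000i)  (-0.4028-0.3034i)·(-0.0808+0.2878i)  (+0.0366+0.1273i)·(-0.2694-0.1641i)
Y_2^0(R⁻¹ n̂) = +0.165870+0.000000i

Re=0.1659 Im=0.0000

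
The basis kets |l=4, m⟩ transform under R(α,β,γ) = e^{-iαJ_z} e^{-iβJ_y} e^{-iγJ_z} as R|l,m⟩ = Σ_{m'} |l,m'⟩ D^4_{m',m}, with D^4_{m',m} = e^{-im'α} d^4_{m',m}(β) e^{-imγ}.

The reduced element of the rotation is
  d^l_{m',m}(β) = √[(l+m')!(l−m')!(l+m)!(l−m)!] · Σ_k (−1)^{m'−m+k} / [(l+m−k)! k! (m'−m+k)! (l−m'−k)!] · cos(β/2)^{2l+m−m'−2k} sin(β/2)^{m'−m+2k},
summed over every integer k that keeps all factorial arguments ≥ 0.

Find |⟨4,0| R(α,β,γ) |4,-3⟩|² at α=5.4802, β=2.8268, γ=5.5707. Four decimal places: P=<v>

P=0.0017

Split into d^4_{0,-3}(β=2.8268) × two z-phases.
With c≡cos(β/2)=0.156747 and s≡sin(β/2)=0.987639, N=[24·24·1·5040]^{1/2}=1703.830978
Admissible k: 0..1 (factorial args all ≥0)
  k=0: (−1)^3·1703.8310/(144)·0.1567^5·0.9876^3 = -0.001079
  k=1: (−1)^4·1703.8310/(144)·0.1567^3·0.9876^5 = +0.042821
d^4_{0,-3}(2.8268) = -0.001079 +0.042821 = +0.041742
|D^4_{0,-3}|² = |d^4_{0,-3}(β)|² = (+0.041742)² = 0.001742 (the z-rotation phases have unit modulus)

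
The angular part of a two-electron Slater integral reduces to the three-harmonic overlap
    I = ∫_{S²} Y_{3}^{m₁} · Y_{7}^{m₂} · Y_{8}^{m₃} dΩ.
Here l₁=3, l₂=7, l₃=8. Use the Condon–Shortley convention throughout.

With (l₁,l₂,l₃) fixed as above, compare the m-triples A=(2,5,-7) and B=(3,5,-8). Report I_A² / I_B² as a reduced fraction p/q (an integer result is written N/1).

l's match ⇒ only the (l;m) 3-j factors differ between A and B.
A: triangle coeff Δ(3,7,8) = 1/5290740; Σ_t [0,1]: t=0:+1/5748019200 t=1:−1/958003200 = -1/1149603840; (3j)²=125/5814 [(3 7 8; 2 5 -7)], sign=+1
B: triangle coeff Δ(3,7,8) = 1/5290740; Σ_t [0,0]: t=0:+1/22992076800 = 1/22992076800; (3j)²=5/969 [(3 7 8; 3 5 -8)], sign=+1
I_A²/I_B² = (125/5814)/(5/969) = 25/6

25/6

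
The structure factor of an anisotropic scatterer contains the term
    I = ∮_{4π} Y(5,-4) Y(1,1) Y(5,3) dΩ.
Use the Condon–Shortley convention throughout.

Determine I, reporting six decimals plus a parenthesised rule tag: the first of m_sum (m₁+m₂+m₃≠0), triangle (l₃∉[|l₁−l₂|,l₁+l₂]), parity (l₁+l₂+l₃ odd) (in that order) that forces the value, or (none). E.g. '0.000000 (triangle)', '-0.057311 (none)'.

0.000000 (parity)

l₁+l₂+l₃=11 is odd: 3j(l;000)=0 ⇒ I=0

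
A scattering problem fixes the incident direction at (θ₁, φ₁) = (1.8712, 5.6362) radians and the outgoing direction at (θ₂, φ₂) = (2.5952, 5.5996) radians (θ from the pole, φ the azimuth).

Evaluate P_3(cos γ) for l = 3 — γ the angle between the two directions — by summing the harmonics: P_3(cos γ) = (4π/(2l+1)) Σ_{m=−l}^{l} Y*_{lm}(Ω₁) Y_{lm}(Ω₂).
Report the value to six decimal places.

Term-by-term m-sum for l=3 (normalisation 4π/7 = 1.795196):
  m=-3: Y*=-0.131553-0.339013i  Y=-0.027027+0.051919i  product +0.021157+0.002332i
  m=-2: Y*=-0.075413+0.265427i  Y=-0.047675-0.230884i  product +0.064878+0.004758i
  m=-1: Y*=-0.138480+0.104616i  Y=+0.345024+0.281060i  product -0.077182-0.002826i
  m=+0: Y*=+0.282931-0.000000i  Y=-0.207259+0.000000i  product -0.058640+0.000000i
  m=+1: Y*=+0.138480+0.104616i  Y=-0.345024+0.281060i  product -0.077182+0.002826i
  m=+2: Y*=-0.075413-0.265427i  Y=-0.047675+0.230884i  product +0.064878-0.004758i
  m=+3: Y*=+0.131553-0.339013i  Y=+0.027027+0.051919i  product +0.021157-0.002332i
Σ over m = -0.040935+0.000000i; ×(4π/7) → -0.073486+0.000000i. Real part: -0.073486

-0.073486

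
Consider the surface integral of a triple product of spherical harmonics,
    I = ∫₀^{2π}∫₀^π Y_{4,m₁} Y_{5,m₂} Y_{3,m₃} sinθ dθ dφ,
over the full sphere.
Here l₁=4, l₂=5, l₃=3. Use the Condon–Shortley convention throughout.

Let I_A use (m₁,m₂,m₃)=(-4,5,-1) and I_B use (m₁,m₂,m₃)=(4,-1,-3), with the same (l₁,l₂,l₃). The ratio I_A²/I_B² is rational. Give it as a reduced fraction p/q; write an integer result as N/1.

Shared (l₁,l₂,l₃)=(4,5,3): N and (l;000)² cancel in I_A²/I_B².
A: Δ = 6!·2!·4!/13! = 1/180180; Racah Σ t=6..6: t=6:+1/34560 = 1/34560; ⇒ 3j(4 5 3; -4 5 -1)² = 14/429, sgn +1
B: Δ = 6!·2!·4!/13! = 1/180180; Racah Σ t=0..0: t=0:+1/34560 = 1/34560; ⇒ 3j(4 5 3; 4 -1 -3)² = 1/429, sgn +1
I_A²/I_B² = (14/429)/(1/429) = 14/1

14/1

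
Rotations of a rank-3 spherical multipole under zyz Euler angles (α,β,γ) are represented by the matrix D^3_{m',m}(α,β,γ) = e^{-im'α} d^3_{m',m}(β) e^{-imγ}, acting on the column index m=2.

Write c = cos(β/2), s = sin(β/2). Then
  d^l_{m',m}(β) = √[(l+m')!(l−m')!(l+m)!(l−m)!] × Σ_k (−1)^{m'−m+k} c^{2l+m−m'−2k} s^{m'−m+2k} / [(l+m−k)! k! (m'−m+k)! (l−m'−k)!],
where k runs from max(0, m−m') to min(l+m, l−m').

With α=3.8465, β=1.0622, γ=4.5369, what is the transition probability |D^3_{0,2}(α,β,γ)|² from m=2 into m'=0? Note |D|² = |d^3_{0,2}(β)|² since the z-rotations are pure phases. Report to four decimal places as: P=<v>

P=0.2588

D^3_{0,2}(3.8465,1.0622,4.5369) = e^{-i·0·3.8465}·d^3_{0,2}(1.0622)·e^{-i·2·4.5369}. Compute d first:
Half-angle: c=0.862250, s=0.506482. N=√(6·6·120·1)=65.726707
Admissible k: 2..3 (factorial args all ≥0)
  k=2: (−1)^0·65.7267/(12)·0.8623^4·0.5065^2 = +0.776645
  k=3: (−1)^1·65.7267/(12)·0.8623^2·0.5065^4 = -0.267969
d^3_{0,2}(1.0622) = +0.776645 -0.267969 = +0.508676
|D^3_{0,2}|² = |d^3_{0,2}(β)|² = (+0.508676)² = 0.258752 (the z-rotation phases have unit modulus)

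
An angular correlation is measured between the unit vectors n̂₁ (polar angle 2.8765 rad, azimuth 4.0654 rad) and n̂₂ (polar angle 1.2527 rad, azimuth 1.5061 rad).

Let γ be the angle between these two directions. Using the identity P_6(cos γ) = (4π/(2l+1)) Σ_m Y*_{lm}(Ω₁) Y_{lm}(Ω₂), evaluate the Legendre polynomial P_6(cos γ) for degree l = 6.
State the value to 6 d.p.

Expand P_6 via completeness: Σ_{m} conj(Y_{6,m}) at Ω₁ times Y_{6,m} at Ω₂ —
  m=-6: (+0.000115-0.000105i) × (-0.328344-0.134268i) = -0.000052+0.000019i  (running Σ = -0.000052+0.000019i)
  m=-5: (-0.000186-0.001985i) × (+0.128620-0.383644i) = -0.000785-0.000184i  (running Σ = -0.000837-0.000165i)
  m=-4: (-0.013220-0.008172i) × (+0.021335+0.005648i) = -0.000236-0.000249i  (running Σ = -0.001073-0.000414i)
  m=-3: (-0.076361+0.029633i) × (+0.064784-0.329584i) = +0.004819+0.027087i  (running Σ = +0.003746+0.026673i)
  m=-2: (-0.078579+0.276576i) × (+0.129655+0.016871i) = -0.014854+0.034534i  (running Σ = -0.011108+0.061207i)
  m=-1: (+0.356921+0.472452i) × (+0.018841-0.290815i) = +0.144121-0.094896i  (running Σ = +0.133013-0.033689i)
  m=0: (+0.392496-0.000000i) × (+0.157211+0.000000i) = +0.061705+0.000000i  (running Σ = +0.194717-0.033689i)
  m=1: (-0.356921+0.472452i) × (-0.018841-0.290815i) = +0.144121+0.094896i  (running Σ = +0.338838+0.061207i)
  m=2: (-0.078579-0.276576i) × (+0.129655-0.016871i) = -0.014854-0.034534i  (running Σ = +0.323984+0.026673i)
  m=3: (+0.076361+0.029633i) × (-0.064784-0.329584i) = +0.004819-0.027087i  (running Σ = +0.328804-0.000414i)
  m=4: (-0.013220+0.008172i) × (+0.021335-0.005648i) = -0.000236+0.000249i  (running Σ = +0.328568-0.000165i)
  m=5: (+0.000186-0.001985i) × (-0.128620-0.383644i) = -0.000785+0.000184i  (running Σ = +0.327782+0.000019i)
  m=6: (+0.000115+0.000105i) × (-0.328344+0.134268i) = -0.000052-0.000019i  (running Σ = +0.327730+0.000000i)
Σ over m = +0.327730+0.000000i; ×(4π/13) → +0.316798+0.000000i. Real part: 0.316798

0.316798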